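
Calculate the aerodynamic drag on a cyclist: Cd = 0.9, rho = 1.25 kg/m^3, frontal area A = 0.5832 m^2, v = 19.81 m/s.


Fd = 0.5 * Cd * rho * A * v^2
Fd = 0.5 * 0.9 * 1.25 * 0.5832 * 19.81^2
v^2 = 392.4361
Fd = 0.5 * 0.9 * 1.25 * 0.5832 * 392.4361 = 128.7387 N

128.7387 N


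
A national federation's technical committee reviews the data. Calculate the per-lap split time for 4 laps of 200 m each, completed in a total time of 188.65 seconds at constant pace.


Split time = total_time / n_laps = 188.65 / 4
Split time = 47.1625 s per lap

47.1625 s


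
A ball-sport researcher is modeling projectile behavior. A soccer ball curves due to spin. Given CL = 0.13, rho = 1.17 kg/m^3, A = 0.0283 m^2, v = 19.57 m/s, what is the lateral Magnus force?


FM = 0.5 * CL * rho * A * v^2
FM = 0.5 * 0.13 * 1.17 * 0.0283 * 19.57^2
v^2 = 382.9849
FM = 0.5 * 0.13 * 1.17 * 0.0283 * 382.9849 = 0.8243 N

0.8243 N


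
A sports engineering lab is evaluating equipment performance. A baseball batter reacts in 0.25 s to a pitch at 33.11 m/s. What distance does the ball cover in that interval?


d = v * t
d = 33.11 * 0.25
d = 8.2775 m

8.2775 m


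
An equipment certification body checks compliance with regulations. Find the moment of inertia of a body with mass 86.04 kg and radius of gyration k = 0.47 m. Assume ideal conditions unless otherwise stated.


I = m * k^2
I = 86.04 * 0.47^2
I = 86.04 * 0.2209 = 19.0062 kg*m^2

19.0062 kg*m^2


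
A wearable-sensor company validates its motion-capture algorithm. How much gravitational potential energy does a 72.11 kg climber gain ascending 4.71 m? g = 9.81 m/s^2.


PE = m * g * h
PE = 72.11 * 9.81 * 4.71
PE = 707.3991 * 4.71 = 3331.8498 J

3331.8498 J


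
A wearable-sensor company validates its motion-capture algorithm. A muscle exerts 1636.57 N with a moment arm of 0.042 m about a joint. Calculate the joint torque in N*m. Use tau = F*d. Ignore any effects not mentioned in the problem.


tau = F * d
tau = 1636.57 * 0.042
tau = 68.7359 N*m

68.7359 N*m


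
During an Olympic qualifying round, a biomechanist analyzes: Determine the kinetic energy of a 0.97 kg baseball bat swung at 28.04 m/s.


KE = 0.5 * m * v^2
KE = 0.5 * 0.97 * 28.04^2
KE = 0.5 * 0.97 * 786.2416 = 381.3272 J

381.3272 J


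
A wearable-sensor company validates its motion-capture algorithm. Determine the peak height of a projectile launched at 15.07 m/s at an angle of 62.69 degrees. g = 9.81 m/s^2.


H = (v*sin(theta))^2 / (2*g)
vy = v*sin(theta) = 15.07 * sin(62.69 deg) = 13.3903 m/s
H = vy^2 / (2*g) = 179.2989 / (2*9.81)
H = 179.2989 / 19.62 = 9.1386 m

9.1386 m


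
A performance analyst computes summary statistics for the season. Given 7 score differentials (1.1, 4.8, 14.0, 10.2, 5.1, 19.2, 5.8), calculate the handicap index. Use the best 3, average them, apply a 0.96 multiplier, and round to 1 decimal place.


All differentials: 1.1, 4.8, 14.0, 10.2, 5.1, 19.2, 5.8
Sorted: 1.1, 4.8, 5.1, 5.8, 10.2, 14.0, 19.2
Best 3: 1.1, 4.8, 5.1
Average of best = 11 / 3 = 3.6667
Raw index = 3.6667 * 0.96 = 3.52
Handicap index = round(3.52, 1) = 3.5

3.5


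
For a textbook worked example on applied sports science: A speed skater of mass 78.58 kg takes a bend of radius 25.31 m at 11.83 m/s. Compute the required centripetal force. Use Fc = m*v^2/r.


Fc = m * v^2 / r
v^2 = 11.83^2 = 139.9489
Fc = 78.58 * 139.9489 / 25.31
Fc = 10997.1846 / 25.31 = 434.4996 N

434.4996 N


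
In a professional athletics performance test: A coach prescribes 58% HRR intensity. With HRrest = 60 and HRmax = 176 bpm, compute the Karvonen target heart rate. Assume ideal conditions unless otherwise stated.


Target = HRrest + pct*(HRmax - HRrest)
Heart rate reserve = HRmax - HRrest = 176 - 60 = 116 bpm
Fraction = 58% = 0.58
Target = 60 + 0.58 * 116
Target = 60 + 67.28 = 127.28 bpm

127.28 bpm


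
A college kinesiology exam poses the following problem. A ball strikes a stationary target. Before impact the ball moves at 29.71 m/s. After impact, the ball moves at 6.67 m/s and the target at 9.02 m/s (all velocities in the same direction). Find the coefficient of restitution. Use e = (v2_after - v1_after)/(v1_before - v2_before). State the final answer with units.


e = (v2_after - v1_after) / (v1_before - v2_before)
Numerator = 9.02 - 6.67 = 2.35
Denominator = 29.71 - 0 = 29.71
e = 2.35 / 29.71 = 0.0791

0.0791


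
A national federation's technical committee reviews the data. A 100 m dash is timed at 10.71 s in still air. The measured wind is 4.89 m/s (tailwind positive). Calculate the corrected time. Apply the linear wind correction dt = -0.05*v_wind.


dt = -0.05 * v_wind = -0.05 * 4.89 = -0.2445 s
t_corrected = t_still + dt = 10.71 + (-0.2445)
t_corrected = 10.4655 s

10.4655 s


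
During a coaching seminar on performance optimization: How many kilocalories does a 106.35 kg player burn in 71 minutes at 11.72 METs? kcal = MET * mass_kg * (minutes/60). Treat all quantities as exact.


kcal = MET * mass * time_hr
Convert time: 71 min = 1.1833 hr
kcal = 11.72 * 106.35 * 1.1833
kcal = 1474.9327 kcal

1474.9327 kcal


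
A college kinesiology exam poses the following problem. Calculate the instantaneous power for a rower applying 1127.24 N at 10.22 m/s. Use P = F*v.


P = F * v
P = 1127.24 * 10.22
P = 11520.3928 W

11520.3928 W


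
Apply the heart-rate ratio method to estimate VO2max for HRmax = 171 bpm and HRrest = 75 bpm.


VO2max = 15.3 * HRmax / HRrest
VO2max = 15.3 * 171 / 75
VO2max = 2616.3 / 75 = 34.884 mL/kg/min

34.884 mL/kg/min


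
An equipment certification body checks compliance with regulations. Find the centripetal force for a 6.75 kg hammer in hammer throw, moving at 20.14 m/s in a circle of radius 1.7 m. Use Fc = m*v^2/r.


Fc = m * v^2 / r
v^2 = 20.14^2 = 405.6196
Fc = 6.75 * 405.6196 / 1.7
Fc = 2737.9323 / 1.7 = 1610.5484 N

1610.5484 N


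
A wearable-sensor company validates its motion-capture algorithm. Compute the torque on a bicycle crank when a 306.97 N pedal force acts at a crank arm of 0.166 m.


tau = F * d
tau = 306.97 * 0.166
tau = 50.957 N*m

50.957 N*m


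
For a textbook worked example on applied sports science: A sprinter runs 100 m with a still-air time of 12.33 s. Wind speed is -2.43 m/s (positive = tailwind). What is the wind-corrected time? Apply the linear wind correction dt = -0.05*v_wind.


dt = -0.05 * v_wind = -0.05 * -2.43 = 0.1215 s
t_corrected = t_still + dt = 12.33 + (0.1215)
t_corrected = 12.4515 s

12.4515 s


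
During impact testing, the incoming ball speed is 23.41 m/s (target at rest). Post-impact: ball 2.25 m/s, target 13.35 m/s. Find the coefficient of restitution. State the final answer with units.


e = (v2_after - v1_after) / (v1_before - v2_before)
Numerator = 13.35 - 2.25 = 11.1
Denominator = 23.41 - 0 = 23.41
e = 11.1 / 23.41 = 0.4742

0.4742


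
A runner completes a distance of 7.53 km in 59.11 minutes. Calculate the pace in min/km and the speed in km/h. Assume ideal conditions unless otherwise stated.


Pace = time / distance = 59.11 min / 7.53 km = 7.8499 min/km
Speed = distance / time_in_hours = 7.53 / 0.9852 hr
Speed = 7.6434 km/h

7.8499 min/km, 7.6434 km/h


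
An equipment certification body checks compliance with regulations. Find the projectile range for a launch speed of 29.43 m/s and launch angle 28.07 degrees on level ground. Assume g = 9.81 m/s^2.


R = v^2 * sin(2*theta) / g
Convert angle to radians: theta = 28.07 deg = 0.4899 rad
sin(2*theta) = sin(0.9798) = 0.8304
R = 29.43^2 * 0.8304 / 9.81
R = 866.1249 * 0.8304 / 9.81 = 73.3161 m

73.3161 m


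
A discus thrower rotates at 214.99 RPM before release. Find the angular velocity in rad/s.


omega = RPM * 2 * pi / 60
omega = 214.99 * 2 * 3.14159 / 60
omega = 1350.822 / 60 = 22.5137 rad/s

22.5137 rad/s


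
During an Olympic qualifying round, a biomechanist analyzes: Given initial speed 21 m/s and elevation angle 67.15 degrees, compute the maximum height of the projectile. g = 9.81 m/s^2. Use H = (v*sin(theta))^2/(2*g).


H = (v*sin(theta))^2 / (2*g)
vy = v*sin(theta) = 21 * sin(67.15 deg) = 19.352 m/s
H = vy^2 / (2*g) = 374.5006 / (2*9.81)
H = 374.5006 / 19.62 = 19.0877 m

19.0877 m


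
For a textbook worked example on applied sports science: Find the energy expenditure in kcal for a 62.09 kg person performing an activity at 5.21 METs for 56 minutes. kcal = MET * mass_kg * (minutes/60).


kcal = MET * mass * time_hr
Convert time: 56 min = 0.9333 hr
kcal = 5.21 * 62.09 * 0.9333
kcal = 301.923 kcal

301.923 kcal


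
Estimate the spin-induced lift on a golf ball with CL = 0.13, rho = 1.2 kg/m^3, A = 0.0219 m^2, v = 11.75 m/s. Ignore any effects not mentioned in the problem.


FM = 0.5 * CL * rho * A * v^2
FM = 0.5 * 0.13 * 1.2 * 0.0219 * 11.75^2
v^2 = 138.0625
FM = 0.5 * 0.13 * 1.2 * 0.0219 * 138.0625 = 0.2358 N

0.2358 N


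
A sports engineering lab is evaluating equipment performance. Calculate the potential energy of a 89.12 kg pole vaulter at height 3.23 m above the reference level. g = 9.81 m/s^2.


PE = m * g * h
PE = 89.12 * 9.81 * 3.23
PE = 874.2672 * 3.23 = 2823.8831 J

2823.8831 J


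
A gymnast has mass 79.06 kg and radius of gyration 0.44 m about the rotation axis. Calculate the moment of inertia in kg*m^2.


I = m * k^2
I = 79.06 * 0.44^2
I = 79.06 * 0.1936 = 15.306 kg*m^2

15.306 kg*m^2


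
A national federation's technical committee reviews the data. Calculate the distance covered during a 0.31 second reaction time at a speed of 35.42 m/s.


d = v * t
d = 35.42 * 0.31
d = 10.9802 m

10.9802 m


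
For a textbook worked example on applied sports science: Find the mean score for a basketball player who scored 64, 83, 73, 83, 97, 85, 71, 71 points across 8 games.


Average = sum / n
Sum = 627
Average = 627 / 8 = 78.375

78.375


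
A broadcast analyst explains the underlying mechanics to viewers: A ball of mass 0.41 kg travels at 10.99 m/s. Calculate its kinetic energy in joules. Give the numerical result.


KE = 0.5 * m * v^2
KE = 0.5 * 0.41 * 10.99^2
KE = 0.5 * 0.41 * 120.7801 = 24.7599 J

24.7599 J


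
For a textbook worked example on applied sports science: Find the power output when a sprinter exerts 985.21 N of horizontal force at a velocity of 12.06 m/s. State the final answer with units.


P = F * v
P = 985.21 * 12.06
P = 11881.6326 W

11881.6326 W


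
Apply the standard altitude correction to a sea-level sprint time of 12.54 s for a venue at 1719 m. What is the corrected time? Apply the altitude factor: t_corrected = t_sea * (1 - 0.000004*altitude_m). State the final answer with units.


Correction factor = 1 - 0.000004 * 1719 = 0.993124
t_corrected = t_sea * factor = 12.54 * 0.993124
t_corrected = 12.4538 s

12.4538 s


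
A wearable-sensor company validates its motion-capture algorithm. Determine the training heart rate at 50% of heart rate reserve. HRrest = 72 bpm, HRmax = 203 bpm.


Target = HRrest + pct*(HRmax - HRrest)
Heart rate reserve = HRmax - HRrest = 203 - 72 = 131 bpm
Fraction = 50% = 0.5
Target = 72 + 0.5 * 131
Target = 72 + 65.5 = 137.5 bpm

137.5 bpm


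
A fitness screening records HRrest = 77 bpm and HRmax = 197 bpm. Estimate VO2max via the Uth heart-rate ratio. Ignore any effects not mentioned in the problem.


VO2max = 15.3 * HRmax / HRrest
VO2max = 15.3 * 197 / 77
VO2max = 3014.1 / 77 = 39.1442 mL/kg/min

39.1442 mL/kg/min


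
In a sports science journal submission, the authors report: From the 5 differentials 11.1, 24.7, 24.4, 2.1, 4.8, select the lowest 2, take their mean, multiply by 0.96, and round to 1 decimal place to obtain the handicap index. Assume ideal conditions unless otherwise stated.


All differentials: 11.1, 24.7, 24.4, 2.1, 4.8
Sorted: 2.1, 4.8, 11.1, 24.4, 24.7
Best 2: 2.1, 4.8
Average of best = 6.9 / 2 = 3.45
Raw index = 3.45 * 0.96 = 3.312
Handicap index = round(3.312, 1) = 3.3

3.3


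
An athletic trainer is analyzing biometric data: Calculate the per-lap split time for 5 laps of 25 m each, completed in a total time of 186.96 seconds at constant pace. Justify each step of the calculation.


Split time = total_time / n_laps = 186.96 / 5
Split time = 37.392 s per lap

37.392 s


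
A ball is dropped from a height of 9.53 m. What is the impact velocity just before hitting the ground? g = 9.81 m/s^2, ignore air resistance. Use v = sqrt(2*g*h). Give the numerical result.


v = sqrt(2 * g * h)
v = sqrt(2 * 9.81 * 9.53)
v = sqrt(186.9786) = 13.674 m/s

13.674 m/s


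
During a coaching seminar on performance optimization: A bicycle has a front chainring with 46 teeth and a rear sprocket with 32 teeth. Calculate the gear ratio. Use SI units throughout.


GR = front_teeth / rear_teeth
GR = 46 / 32
GR = 1.4375

1.4375


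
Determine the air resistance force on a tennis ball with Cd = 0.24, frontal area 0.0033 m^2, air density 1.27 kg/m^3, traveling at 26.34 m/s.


Fd = 0.5 * Cd * rho * A * v^2
Fd = 0.5 * 0.24 * 1.27 * 0.0033 * 26.34^2
v^2 = 693.7956
Fd = 0.5 * 0.24 * 1.27 * 0.0033 * 693.7956 = 0.3489 N

0.3489 N


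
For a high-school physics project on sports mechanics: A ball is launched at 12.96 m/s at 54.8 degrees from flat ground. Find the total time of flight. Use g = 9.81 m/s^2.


T = 2*v*sin(theta)/g
sin(theta) = sin(54.8 deg) = 0.8171
T = 2*12.96*0.8171 / 9.81
T = 21.1804 / 9.81 = 2.1591 s

2.1591 s


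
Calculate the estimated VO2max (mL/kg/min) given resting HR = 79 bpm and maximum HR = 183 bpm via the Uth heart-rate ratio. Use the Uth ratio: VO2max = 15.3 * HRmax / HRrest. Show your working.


VO2max = 15.3 * HRmax / HRrest
VO2max = 15.3 * 183 / 79
VO2max = 2799.9 / 79 = 35.4418 mL/kg/min

35.4418 mL/kg/min


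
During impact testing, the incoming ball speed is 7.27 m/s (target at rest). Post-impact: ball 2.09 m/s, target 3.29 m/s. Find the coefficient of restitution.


e = (v2_after - v1_after) / (v1_before - v2_before)
Numerator = 3.29 - 2.09 = 1.2
Denominator = 7.27 - 0 = 7.27
e = 1.2 / 7.27 = 0.1651

0.1651


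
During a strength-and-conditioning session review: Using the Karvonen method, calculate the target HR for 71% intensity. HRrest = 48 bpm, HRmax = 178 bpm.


Target = HRrest + pct*(HRmax - HRrest)
Heart rate reserve = HRmax - HRrest = 178 - 48 = 130 bpm
Fraction = 71% = 0.71
Target = 48 + 0.71 * 130
Target = 48 + 92.3 = 140.3 bpm

140.3 bpm


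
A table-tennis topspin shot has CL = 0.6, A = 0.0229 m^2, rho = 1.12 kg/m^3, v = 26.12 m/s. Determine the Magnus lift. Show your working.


FM = 0.5 * CL * rho * A * v^2
FM = 0.5 * 0.6 * 1.12 * 0.0229 * 26.12^2
v^2 = 682.2544
FM = 0.5 * 0.6 * 1.12 * 0.0229 * 682.2544 = 5.2495 N

5.2495 N


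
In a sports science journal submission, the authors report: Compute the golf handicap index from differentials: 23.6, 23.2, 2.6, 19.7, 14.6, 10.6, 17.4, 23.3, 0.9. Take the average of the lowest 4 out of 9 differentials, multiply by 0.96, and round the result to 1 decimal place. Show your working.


All differentials: 23.6, 23.2, 2.6, 19.7, 14.6, 10.6, 17.4, 23.3, 0.9
Sorted: 0.9, 2.6, 10.6, 14.6, 17.4, 19.7, 23.2, 23.3, 23.6
Best 4: 0.9, 2.6, 10.6, 14.6
Average of best = 28.7 / 4 = 7.175
Raw index = 7.175 * 0.96 = 6.888
Handicap index = round(6.888, 1) = 6.9

6.9


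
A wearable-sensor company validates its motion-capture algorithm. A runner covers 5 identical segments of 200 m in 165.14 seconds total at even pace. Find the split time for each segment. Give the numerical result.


Split time = total_time / n_laps = 165.14 / 5
Split time = 33.028 s per lap

33.028 s


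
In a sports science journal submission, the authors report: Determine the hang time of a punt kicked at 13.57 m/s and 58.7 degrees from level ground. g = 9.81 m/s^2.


T = 2*v*sin(theta)/g
sin(theta) = sin(58.7 deg) = 0.8545
T = 2*13.57*0.8545 / 9.81
T = 23.19 / 9.81 = 2.3639 s

2.3639 s


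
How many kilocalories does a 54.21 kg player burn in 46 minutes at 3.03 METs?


kcal = MET * mass * time_hr
Convert time: 46 min = 0.7667 hr
kcal = 3.03 * 54.21 * 0.7667
kcal = 125.9298 kcal

125.9298 kcal


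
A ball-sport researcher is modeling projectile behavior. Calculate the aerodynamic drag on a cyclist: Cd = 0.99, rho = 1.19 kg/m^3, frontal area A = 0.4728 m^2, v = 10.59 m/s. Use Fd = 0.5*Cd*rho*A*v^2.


Fd = 0.5 * Cd * rho * A * v^2
Fd = 0.5 * 0.99 * 1.19 * 0.4728 * 10.59^2
v^2 = 112.1481
Fd = 0.5 * 0.99 * 1.19 * 0.4728 * 112.1481 = 31.2336 N

31.2336 N


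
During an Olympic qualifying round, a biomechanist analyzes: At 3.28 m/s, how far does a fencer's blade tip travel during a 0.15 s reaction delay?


d = v * t
d = 3.28 * 0.15
d = 0.492 m

0.492 m


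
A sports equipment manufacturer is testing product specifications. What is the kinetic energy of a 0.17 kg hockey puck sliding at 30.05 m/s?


KE = 0.5 * m * v^2
KE = 0.5 * 0.17 * 30.05^2
KE = 0.5 * 0.17 * 903.0025 = 76.7552 J

76.7552 J


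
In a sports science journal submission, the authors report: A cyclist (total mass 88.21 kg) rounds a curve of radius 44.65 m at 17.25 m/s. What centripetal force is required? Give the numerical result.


Fc = m * v^2 / r
v^2 = 17.25^2 = 297.5625
Fc = 88.21 * 297.5625 / 44.65
Fc = 26247.9881 / 44.65 = 587.8609 N

587.8609 N


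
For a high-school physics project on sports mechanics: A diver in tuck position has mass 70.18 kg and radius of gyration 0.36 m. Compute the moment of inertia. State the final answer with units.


I = m * k^2
I = 70.18 * 0.36^2
I = 70.18 * 0.1296 = 9.0953 kg*m^2

9.0953 kg*m^2


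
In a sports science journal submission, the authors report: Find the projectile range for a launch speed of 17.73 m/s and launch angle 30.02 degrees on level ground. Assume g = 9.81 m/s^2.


R = v^2 * sin(2*theta) / g
Convert angle to radians: theta = 30.02 deg = 0.5239 rad
sin(2*theta) = sin(1.0479) = 0.8664
R = 17.73^2 * 0.8664 / 9.81
R = 314.3529 * 0.8664 / 9.81 = 27.7622 m

27.7622 m


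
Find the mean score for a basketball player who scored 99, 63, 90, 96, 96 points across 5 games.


Average = sum / n
Sum = 444
Average = 444 / 5 = 88.8

88.8


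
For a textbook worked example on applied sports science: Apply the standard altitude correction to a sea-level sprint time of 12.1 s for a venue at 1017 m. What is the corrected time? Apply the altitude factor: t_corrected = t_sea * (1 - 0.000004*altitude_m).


Correction factor = 1 - 0.000004 * 1017 = 0.995932
t_corrected = t_sea * factor = 12.1 * 0.995932
t_corrected = 12.0508 s

12.0508 s


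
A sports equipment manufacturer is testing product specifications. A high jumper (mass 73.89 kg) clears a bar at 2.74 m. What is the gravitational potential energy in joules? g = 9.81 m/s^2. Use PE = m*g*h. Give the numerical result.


PE = m * g * h
PE = 73.89 * 9.81 * 2.74
PE = 724.8609 * 2.74 = 1986.1189 J

1986.1189 J


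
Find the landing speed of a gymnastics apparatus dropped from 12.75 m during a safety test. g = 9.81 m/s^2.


v = sqrt(2 * g * h)
v = sqrt(2 * 9.81 * 12.75)
v = sqrt(250.155) = 15.8163 m/s

15.8163 m/s


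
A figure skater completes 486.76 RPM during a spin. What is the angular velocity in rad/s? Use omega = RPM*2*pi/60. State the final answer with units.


omega = RPM * 2 * pi / 60
omega = 486.76 * 2 * 3.14159 / 60
omega = 3058.4033 / 60 = 50.9734 rad/s

50.9734 rad/s


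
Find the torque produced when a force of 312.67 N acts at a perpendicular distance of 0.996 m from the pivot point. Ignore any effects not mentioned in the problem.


tau = F * d
tau = 312.67 * 0.996
tau = 311.4193 N*m

311.4193 N*m


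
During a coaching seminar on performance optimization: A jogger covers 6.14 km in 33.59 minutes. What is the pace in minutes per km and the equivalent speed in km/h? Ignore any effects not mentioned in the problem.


Pace = time / distance = 33.59 min / 6.14 km = 5.4707 min/km
Speed = distance / time_in_hours = 6.14 / 0.5598 hr
Speed = 10.9675 km/h

5.4707 min/km, 10.9675 km/h


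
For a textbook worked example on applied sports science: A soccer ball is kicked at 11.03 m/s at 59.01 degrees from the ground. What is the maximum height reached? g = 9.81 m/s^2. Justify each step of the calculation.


H = (v*sin(theta))^2 / (2*g)
vy = v*sin(theta) = 11.03 * sin(59.01 deg) = 9.4555 m/s
H = vy^2 / (2*g) = 89.4074 / (2*9.81)
H = 89.4074 / 19.62 = 4.557 m

4.557 m


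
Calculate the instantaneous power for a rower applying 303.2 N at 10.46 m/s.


P = F * v
P = 303.2 * 10.46
P = 3171.472 W

3171.472 W


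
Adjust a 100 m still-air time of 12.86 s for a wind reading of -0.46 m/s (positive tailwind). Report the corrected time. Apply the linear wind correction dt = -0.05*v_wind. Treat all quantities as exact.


dt = -0.05 * v_wind = -0.05 * -0.46 = 0.023 s
t_corrected = t_still + dt = 12.86 + (0.023)
t_corrected = 12.883 s

12.883 s


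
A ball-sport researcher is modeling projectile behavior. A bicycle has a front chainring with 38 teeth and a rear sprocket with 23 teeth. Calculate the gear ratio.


GR = front_teeth / rear_teeth
GR = 38 / 23
GR = 1.6522

1.6522


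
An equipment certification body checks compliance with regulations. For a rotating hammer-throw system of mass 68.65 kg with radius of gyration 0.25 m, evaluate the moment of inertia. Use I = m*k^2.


I = m * k^2
I = 68.65 * 0.25^2
I = 68.65 * 0.0625 = 4.2906 kg*m^2

4.2906 kg*m^2


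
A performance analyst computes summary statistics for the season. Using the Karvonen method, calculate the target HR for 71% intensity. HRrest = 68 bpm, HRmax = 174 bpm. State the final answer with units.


Target = HRrest + pct*(HRmax - HRrest)
Heart rate reserve = HRmax - HRrest = 174 - 68 = 106 bpm
Fraction = 71% = 0.71
Target = 68 + 0.71 * 106
Target = 68 + 75.26 = 143.26 bpm

143.26 bpm


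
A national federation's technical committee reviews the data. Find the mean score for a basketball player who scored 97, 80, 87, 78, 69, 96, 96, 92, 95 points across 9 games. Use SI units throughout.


Average = sum / n
Sum = 790
Average = 790 / 9 = 87.7778

87.7778


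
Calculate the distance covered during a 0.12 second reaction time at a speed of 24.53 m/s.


d = v * t
d = 24.53 * 0.12
d = 2.9436 m

2.9436 m


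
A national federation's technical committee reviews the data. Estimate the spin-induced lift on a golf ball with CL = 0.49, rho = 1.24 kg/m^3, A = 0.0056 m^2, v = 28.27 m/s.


FM = 0.5 * CL * rho * A * v^2
FM = 0.5 * 0.49 * 1.24 * 0.0056 * 28.27^2
v^2 = 799.1929
FM = 0.5 * 0.49 * 1.24 * 0.0056 * 799.1929 = 1.3597 N

1.3597 N


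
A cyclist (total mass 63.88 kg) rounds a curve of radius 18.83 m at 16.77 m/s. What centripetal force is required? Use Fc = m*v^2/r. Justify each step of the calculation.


Fc = m * v^2 / r
v^2 = 16.77^2 = 281.2329
Fc = 63.88 * 281.2329 / 18.83
Fc = 17965.1577 / 18.83 = 954.071 N

954.071 N


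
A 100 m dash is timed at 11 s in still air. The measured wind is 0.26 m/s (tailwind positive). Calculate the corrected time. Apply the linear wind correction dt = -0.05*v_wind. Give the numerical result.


dt = -0.05 * v_wind = -0.05 * 0.26 = -0.013 s
t_corrected = t_still + dt = 11 + (-0.013)
t_corrected = 10.987 s

10.987 s


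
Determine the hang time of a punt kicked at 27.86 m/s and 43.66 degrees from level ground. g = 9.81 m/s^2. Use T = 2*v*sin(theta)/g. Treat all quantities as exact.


T = 2*v*sin(theta)/g
sin(theta) = sin(43.66 deg) = 0.6904
T = 2*27.86*0.6904 / 9.81
T = 38.4678 / 9.81 = 3.9213 s

3.9213 s


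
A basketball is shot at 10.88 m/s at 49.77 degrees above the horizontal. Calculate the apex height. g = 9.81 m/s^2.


H = (v*sin(theta))^2 / (2*g)
vy = v*sin(theta) = 10.88 * sin(49.77 deg) = 8.3064 m/s
H = vy^2 / (2*g) = 68.9967 / (2*9.81)
H = 68.9967 / 19.62 = 3.5166 m

3.5166 m


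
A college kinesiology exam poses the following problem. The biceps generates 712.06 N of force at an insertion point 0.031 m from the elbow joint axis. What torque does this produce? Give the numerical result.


tau = F * d
tau = 712.06 * 0.031
tau = 22.0739 N*m

22.0739 N*m


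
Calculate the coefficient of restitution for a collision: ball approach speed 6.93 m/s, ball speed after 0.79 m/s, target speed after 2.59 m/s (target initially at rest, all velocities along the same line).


e = (v2_after - v1_after) / (v1_before - v2_before)
Numerator = 2.59 - 0.79 = 1.8
Denominator = 6.93 - 0 = 6.93
e = 1.8 / 6.93 = 0.2597

0.2597


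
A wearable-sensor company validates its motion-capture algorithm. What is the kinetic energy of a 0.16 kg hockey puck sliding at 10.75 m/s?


KE = 0.5 * m * v^2
KE = 0.5 * 0.16 * 10.75^2
KE = 0.5 * 0.16 * 115.5625 = 9.245 J

9.245 J


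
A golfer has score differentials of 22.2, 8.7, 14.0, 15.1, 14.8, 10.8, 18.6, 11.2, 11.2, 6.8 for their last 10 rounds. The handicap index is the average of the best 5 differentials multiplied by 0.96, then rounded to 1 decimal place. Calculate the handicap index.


All differentials: 22.2, 8.7, 14.0, 15.1, 14.8, 10.8, 18.6, 11.2, 11.2, 6.8
Sorted: 6.8, 8.7, 10.8, 11.2, 11.2, 14.0, 14.8, 15.1, 18.6, 22.2
Best 5: 6.8, 8.7, 10.8, 11.2, 11.2
Average of best = 48.7 / 5 = 9.74
Raw index = 9.74 * 0.96 = 9.3504
Handicap index = round(9.3504, 1) = 9.4

9.4


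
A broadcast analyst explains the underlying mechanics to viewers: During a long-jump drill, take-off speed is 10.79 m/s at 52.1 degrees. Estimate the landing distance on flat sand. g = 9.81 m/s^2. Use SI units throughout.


R = v^2 * sin(2*theta) / g
Convert angle to radians: theta = 52.1 deg = 0.9093 rad
sin(2*theta) = sin(1.8186) = 0.9694
R = 10.79^2 * 0.9694 / 9.81
R = 116.4241 * 0.9694 / 9.81 = 11.5053 m

11.5053 m


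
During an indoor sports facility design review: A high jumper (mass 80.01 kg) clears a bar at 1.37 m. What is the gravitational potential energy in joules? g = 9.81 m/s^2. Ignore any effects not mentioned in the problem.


PE = m * g * h
PE = 80.01 * 9.81 * 1.37
PE = 784.8981 * 1.37 = 1075.3104 J

1075.3104 J


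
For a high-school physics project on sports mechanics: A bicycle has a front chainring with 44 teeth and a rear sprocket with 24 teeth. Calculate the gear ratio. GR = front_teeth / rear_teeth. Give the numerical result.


GR = front_teeth / rear_teeth
GR = 44 / 24
GR = 1.8333

1.8333


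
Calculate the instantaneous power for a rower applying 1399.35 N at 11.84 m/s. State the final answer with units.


P = F * v
P = 1399.35 * 11.84
P = 16568.304 W

16568.304 W


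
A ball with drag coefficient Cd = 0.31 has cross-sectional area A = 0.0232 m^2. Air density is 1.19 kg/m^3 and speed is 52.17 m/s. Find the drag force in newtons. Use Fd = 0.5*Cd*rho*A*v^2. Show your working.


Fd = 0.5 * Cd * rho * A * v^2
Fd = 0.5 * 0.31 * 1.19 * 0.0232 * 52.17^2
v^2 = 2721.7089
Fd = 0.5 * 0.31 * 1.19 * 0.0232 * 2721.7089 = 11.6468 N

11.6468 N


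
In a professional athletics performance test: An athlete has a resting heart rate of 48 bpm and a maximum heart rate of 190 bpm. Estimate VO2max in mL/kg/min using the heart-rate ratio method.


VO2max = 15.3 * HRmax / HRrest
VO2max = 15.3 * 190 / 48
VO2max = 2907 / 48 = 60.5625 mL/kg/min

60.5625 mL/kg/min


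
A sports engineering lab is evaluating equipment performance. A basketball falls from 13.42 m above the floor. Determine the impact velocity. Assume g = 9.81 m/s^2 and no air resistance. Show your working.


v = sqrt(2 * g * h)
v = sqrt(2 * 9.81 * 13.42)
v = sqrt(263.3004) = 16.2265 m/s

16.2265 m/s


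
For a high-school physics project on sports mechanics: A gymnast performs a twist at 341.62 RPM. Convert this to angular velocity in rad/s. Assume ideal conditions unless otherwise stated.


omega = RPM * 2 * pi / 60
omega = 341.62 * 2 * 3.14159 / 60
omega = 2146.4618 / 60 = 35.7744 rad/s

35.7744 rad/s


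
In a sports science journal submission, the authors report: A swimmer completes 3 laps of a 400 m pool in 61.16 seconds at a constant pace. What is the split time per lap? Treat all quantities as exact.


Split time = total_time / n_laps = 61.16 / 3
Split time = 20.3867 s per lap

20.3867 s


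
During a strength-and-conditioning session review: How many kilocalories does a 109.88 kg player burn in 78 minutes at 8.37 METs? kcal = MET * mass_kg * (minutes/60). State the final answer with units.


kcal = MET * mass * time_hr
Convert time: 78 min = 1.3 hr
kcal = 8.37 * 109.88 * 1.3
kcal = 1195.6043 kcal

1195.6043 kcal


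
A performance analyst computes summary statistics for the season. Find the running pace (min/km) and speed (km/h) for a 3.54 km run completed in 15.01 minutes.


Pace = time / distance = 15.01 min / 3.54 km = 4.2401 min/km
Speed = distance / time_in_hours = 3.54 / 0.2502 hr
Speed = 14.1506 km/h

4.2401 min/km, 14.1506 km/h


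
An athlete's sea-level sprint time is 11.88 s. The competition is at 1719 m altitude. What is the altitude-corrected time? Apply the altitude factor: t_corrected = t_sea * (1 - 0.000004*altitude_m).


Correction factor = 1 - 0.000004 * 1719 = 0.993124
t_corrected = t_sea * factor = 11.88 * 0.993124
t_corrected = 11.7983 s

11.7983 s


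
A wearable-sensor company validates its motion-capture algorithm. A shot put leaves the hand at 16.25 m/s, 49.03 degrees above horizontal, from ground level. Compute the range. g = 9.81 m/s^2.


R = v^2 * sin(2*theta) / g
Convert angle to radians: theta = 49.03 deg = 0.8557 rad
sin(2*theta) = sin(1.7115) = 0.9901
R = 16.25^2 * 0.9901 / 9.81
R = 264.0625 * 0.9901 / 9.81 = 26.6518 m

26.6518 m


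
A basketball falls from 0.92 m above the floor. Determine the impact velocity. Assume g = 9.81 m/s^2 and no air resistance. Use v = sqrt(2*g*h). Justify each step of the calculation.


v = sqrt(2 * g * h)
v = sqrt(2 * 9.81 * 0.92)
v = sqrt(18.0504) = 4.2486 m/s

4.2486 m/s


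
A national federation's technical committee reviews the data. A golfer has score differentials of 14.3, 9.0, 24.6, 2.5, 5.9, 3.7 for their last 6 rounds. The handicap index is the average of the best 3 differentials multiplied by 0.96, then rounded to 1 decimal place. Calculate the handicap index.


All differentials: 14.3, 9.0, 24.6, 2.5, 5.9, 3.7
Sorted: 2.5, 3.7, 5.9, 9.0, 14.3, 24.6
Best 3: 2.5, 3.7, 5.9
Average of best = 12.1 / 3 = 4.0333
Raw index = 4.0333 * 0.96 = 3.872
Handicap index = round(3.872, 1) = 3.9

3.9


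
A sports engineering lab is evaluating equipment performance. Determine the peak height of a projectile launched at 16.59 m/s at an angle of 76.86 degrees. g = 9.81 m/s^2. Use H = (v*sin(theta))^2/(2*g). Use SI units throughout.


H = (v*sin(theta))^2 / (2*g)
vy = v*sin(theta) = 16.59 * sin(76.86 deg) = 16.1556 m/s
H = vy^2 / (2*g) = 261.0045 / (2*9.81)
H = 261.0045 / 19.62 = 13.303 m

13.303 m


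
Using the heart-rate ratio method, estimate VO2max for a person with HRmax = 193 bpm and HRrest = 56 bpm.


VO2max = 15.3 * HRmax / HRrest
VO2max = 15.3 * 193 / 56
VO2max = 2952.9 / 56 = 52.7304 mL/kg/min

52.7304 mL/kg/min


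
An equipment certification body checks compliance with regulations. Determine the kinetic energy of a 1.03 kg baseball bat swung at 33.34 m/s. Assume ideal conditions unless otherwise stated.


KE = 0.5 * m * v^2
KE = 0.5 * 1.03 * 33.34^2
KE = 0.5 * 1.03 * 1111.5556 = 572.4511 J

572.4511 J


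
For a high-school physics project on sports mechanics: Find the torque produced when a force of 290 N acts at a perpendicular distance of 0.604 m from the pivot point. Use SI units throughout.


tau = F * d
tau = 290 * 0.604
tau = 175.16 N*m

175.16 N*m


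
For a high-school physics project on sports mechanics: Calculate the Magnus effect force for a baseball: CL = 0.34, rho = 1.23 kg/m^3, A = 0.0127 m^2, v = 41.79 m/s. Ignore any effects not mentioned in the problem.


FM = 0.5 * CL * rho * A * v^2
FM = 0.5 * 0.34 * 1.23 * 0.0127 * 41.79^2
v^2 = 1746.4041
FM = 0.5 * 0.34 * 1.23 * 0.0127 * 1746.4041 = 4.6377 N

4.6377 N


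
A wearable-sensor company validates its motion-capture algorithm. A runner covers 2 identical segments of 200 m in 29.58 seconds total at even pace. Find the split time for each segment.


Split time = total_time / n_laps = 29.58 / 2
Split time = 14.79 s per lap

14.79 s


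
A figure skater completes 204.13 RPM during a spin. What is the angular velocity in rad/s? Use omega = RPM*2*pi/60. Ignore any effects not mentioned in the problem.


omega = RPM * 2 * pi / 60
omega = 204.13 * 2 * 3.14159 / 60
omega = 1282.5866 / 60 = 21.3764 rad/s

21.3764 rad/s


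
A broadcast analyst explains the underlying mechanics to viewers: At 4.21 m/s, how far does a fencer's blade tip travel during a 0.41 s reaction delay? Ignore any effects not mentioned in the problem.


d = v * t
d = 4.21 * 0.41
d = 1.7261 m

1.7261 m


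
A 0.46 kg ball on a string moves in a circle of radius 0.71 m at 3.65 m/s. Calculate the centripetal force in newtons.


Fc = m * v^2 / r
v^2 = 3.65^2 = 13.3225
Fc = 0.46 * 13.3225 / 0.71
Fc = 6.1284 / 0.71 = 8.6315 N

8.6315 N


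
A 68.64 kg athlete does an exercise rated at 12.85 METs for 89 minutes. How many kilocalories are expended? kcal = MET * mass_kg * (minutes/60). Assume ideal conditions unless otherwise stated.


kcal = MET * mass * time_hr
Convert time: 89 min = 1.4833 hr
kcal = 12.85 * 68.64 * 1.4833
kcal = 1308.3356 kcal

1308.3356 kcal


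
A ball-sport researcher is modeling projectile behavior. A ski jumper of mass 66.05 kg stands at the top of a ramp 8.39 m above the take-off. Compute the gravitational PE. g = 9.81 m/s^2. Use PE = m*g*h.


PE = m * g * h
PE = 66.05 * 9.81 * 8.39
PE = 647.9505 * 8.39 = 5436.3047 J

5436.3047 J


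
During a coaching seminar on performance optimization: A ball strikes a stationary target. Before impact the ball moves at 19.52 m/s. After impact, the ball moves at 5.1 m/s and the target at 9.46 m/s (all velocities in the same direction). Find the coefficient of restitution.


e = (v2_after - v1_after) / (v1_before - v2_before)
Numerator = 9.46 - 5.1 = 4.36
Denominator = 19.52 - 0 = 19.52
e = 4.36 / 19.52 = 0.2234

0.2234


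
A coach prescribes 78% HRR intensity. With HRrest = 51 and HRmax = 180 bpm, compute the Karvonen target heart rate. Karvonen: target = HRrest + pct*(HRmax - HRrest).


Target = HRrest + pct*(HRmax - HRrest)
Heart rate reserve = HRmax - HRrest = 180 - 51 = 129 bpm
Fraction = 78% = 0.78
Target = 51 + 0.78 * 129
Target = 51 + 100.62 = 151.62 bpm

151.62 bpm


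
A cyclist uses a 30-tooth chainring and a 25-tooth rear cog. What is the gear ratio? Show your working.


GR = front_teeth / rear_teeth
GR = 30 / 25
GR = 1.2

1.2


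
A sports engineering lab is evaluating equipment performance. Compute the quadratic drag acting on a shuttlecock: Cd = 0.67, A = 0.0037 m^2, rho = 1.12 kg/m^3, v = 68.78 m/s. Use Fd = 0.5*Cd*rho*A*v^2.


Fd = 0.5 * Cd * rho * A * v^2
Fd = 0.5 * 0.67 * 1.12 * 0.0037 * 68.78^2
v^2 = 4730.6884
Fd = 0.5 * 0.67 * 1.12 * 0.0037 * 4730.6884 = 6.5673 N

6.5673 N


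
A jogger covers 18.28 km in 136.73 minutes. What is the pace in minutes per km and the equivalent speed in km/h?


Pace = time / distance = 136.73 min / 18.28 km = 7.4798 min/km
Speed = distance / time_in_hours = 18.28 / 2.2788 hr
Speed = 8.0216 km/h

7.4798 min/km, 8.0216 km/h


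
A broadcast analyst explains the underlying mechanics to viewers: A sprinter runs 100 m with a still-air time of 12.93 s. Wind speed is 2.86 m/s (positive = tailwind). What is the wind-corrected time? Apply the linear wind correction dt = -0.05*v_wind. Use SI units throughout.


dt = -0.05 * v_wind = -0.05 * 2.86 = -0.143 s
t_corrected = t_still + dt = 12.93 + (-0.143)
t_corrected = 12.787 s

12.787 s


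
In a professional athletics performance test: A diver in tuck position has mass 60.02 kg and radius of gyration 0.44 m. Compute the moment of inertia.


I = m * k^2
I = 60.02 * 0.44^2
I = 60.02 * 0.1936 = 11.6199 kg*m^2

11.6199 kg*m^2


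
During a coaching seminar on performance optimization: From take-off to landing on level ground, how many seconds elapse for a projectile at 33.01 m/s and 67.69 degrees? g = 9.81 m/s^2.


T = 2*v*sin(theta)/g
sin(theta) = sin(67.69 deg) = 0.9251
T = 2*33.01*0.9251 / 9.81
T = 61.078 / 9.81 = 6.2261 s

6.2261 s


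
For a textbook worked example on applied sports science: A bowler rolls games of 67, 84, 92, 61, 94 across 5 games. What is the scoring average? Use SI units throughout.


Average = sum / n
Sum = 398
Average = 398 / 5 = 79.6

79.6


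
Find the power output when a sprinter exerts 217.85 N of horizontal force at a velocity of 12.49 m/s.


P = F * v
P = 217.85 * 12.49
P = 2720.9465 W

2720.9465 W


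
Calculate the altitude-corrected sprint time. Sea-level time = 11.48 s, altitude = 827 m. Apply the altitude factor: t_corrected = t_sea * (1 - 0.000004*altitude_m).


Correction factor = 1 - 0.000004 * 827 = 0.996692
t_corrected = t_sea * factor = 11.48 * 0.996692
t_corrected = 11.442 s

11.442 s


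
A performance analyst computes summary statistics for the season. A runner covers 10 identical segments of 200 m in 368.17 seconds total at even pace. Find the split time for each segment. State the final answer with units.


Split time = total_time / n_laps = 368.17 / 10
Split time = 36.817 s per lap

36.817 s


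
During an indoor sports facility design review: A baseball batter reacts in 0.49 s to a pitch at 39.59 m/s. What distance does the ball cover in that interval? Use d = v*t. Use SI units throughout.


d = v * t
d = 39.59 * 0.49
d = 19.3991 m

19.3991 m


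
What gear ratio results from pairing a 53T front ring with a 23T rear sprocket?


GR = front_teeth / rear_teeth
GR = 53 / 23
GR = 2.3043

2.3043


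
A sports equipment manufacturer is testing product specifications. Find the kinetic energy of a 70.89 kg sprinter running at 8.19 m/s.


KE = 0.5 * m * v^2
KE = 0.5 * 70.89 * 8.19^2
KE = 0.5 * 70.89 * 67.0761 = 2377.5124 J

2377.5124 J


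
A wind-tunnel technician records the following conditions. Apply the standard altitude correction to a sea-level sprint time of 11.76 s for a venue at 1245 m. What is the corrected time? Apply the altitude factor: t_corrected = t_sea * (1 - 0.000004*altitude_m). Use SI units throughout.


Correction factor = 1 - 0.000004 * 1245 = 0.99502
t_corrected = t_sea * factor = 11.76 * 0.99502
t_corrected = 11.7014 s

11.7014 s


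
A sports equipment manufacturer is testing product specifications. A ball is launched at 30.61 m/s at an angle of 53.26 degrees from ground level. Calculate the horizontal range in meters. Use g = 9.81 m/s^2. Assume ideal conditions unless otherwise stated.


R = v^2 * sin(2*theta) / g
Convert angle to radians: theta = 53.26 deg = 0.9296 rad
sin(2*theta) = sin(1.8591) = 0.9587
R = 30.61^2 * 0.9587 / 9.81
R = 936.9721 * 0.9587 / 9.81 = 91.5693 m

91.5693 m


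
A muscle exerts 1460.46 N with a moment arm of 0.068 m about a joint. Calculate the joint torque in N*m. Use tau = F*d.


tau = F * d
tau = 1460.46 * 0.068
tau = 99.3113 N*m

99.3113 N*m


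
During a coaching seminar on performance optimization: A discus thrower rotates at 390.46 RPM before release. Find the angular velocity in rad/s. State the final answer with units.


omega = RPM * 2 * pi / 60
omega = 390.46 * 2 * 3.14159 / 60
omega = 2453.3325 / 60 = 40.8889 rad/s

40.8889 rad/s


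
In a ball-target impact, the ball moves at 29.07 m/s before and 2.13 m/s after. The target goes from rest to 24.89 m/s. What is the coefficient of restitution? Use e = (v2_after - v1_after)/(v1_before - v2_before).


e = (v2_after - v1_after) / (v1_before - v2_before)
Numerator = 24.89 - 2.13 = 22.76
Denominator = 29.07 - 0 = 29.07
e = 22.76 / 29.07 = 0.7829

0.7829


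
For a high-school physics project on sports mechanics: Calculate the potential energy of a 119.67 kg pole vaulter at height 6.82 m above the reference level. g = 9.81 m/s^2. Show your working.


PE = m * g * h
PE = 119.67 * 9.81 * 6.82
PE = 1173.9627 * 6.82 = 8006.4256 J

8006.4256 J
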